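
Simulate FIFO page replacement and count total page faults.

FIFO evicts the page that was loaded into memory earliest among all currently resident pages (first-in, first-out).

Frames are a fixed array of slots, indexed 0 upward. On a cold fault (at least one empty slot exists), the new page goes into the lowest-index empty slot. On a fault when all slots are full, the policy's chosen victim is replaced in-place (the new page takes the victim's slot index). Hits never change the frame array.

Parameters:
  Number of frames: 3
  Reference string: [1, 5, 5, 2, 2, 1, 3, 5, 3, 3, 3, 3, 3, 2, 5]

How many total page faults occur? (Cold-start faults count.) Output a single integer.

Answer: 4

Derivation:
Step 0: ref 1 → FAULT, frames=[1,-,-]
Step 1: ref 5 → FAULT, frames=[1,5,-]
Step 2: ref 5 → HIT, frames=[1,5,-]
Step 3: ref 2 → FAULT, frames=[1,5,2]
Step 4: ref 2 → HIT, frames=[1,5,2]
Step 5: ref 1 → HIT, frames=[1,5,2]
Step 6: ref 3 → FAULT (evict 1), frames=[3,5,2]
Step 7: ref 5 → HIT, frames=[3,5,2]
Step 8: ref 3 → HIT, frames=[3,5,2]
Step 9: ref 3 → HIT, frames=[3,5,2]
Step 10: ref 3 → HIT, frames=[3,5,2]
Step 11: ref 3 → HIT, frames=[3,5,2]
Step 12: ref 3 → HIT, frames=[3,5,2]
Step 13: ref 2 → HIT, frames=[3,5,2]
Step 14: ref 5 → HIT, frames=[3,5,2]
Total faults: 4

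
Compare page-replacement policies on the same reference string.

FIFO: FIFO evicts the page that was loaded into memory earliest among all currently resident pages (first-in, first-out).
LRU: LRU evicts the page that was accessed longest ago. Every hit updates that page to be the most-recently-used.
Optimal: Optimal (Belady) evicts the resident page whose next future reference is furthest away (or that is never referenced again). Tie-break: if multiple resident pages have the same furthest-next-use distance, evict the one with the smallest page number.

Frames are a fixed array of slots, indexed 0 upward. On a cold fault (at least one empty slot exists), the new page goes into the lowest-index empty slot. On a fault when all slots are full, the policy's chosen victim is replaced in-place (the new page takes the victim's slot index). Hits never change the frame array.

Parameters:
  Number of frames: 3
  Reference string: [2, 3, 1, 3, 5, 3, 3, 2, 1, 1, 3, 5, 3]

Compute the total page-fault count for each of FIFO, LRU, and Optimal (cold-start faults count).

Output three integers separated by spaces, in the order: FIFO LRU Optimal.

--- FIFO ---
  step 0: ref 2 -> FAULT, frames=[2,-,-] (faults so far: 1)
  step 1: ref 3 -> FAULT, frames=[2,3,-] (faults so far: 2)
  step 2: ref 1 -> FAULT, frames=[2,3,1] (faults so far: 3)
  step 3: ref 3 -> HIT, frames=[2,3,1] (faults so far: 3)
  step 4: ref 5 -> FAULT, evict 2, frames=[5,3,1] (faults so far: 4)
  step 5: ref 3 -> HIT, frames=[5,3,1] (faults so far: 4)
  step 6: ref 3 -> HIT, frames=[5,3,1] (faults so far: 4)
  step 7: ref 2 -> FAULT, evict 3, frames=[5,2,1] (faults so far: 5)
  step 8: ref 1 -> HIT, frames=[5,2,1] (faults so far: 5)
  step 9: ref 1 -> HIT, frames=[5,2,1] (faults so far: 5)
  step 10: ref 3 -> FAULT, evict 1, frames=[5,2,3] (faults so far: 6)
  step 11: ref 5 -> HIT, frames=[5,2,3] (faults so far: 6)
  step 12: ref 3 -> HIT, frames=[5,2,3] (faults so far: 6)
  FIFO total faults: 6
--- LRU ---
  step 0: ref 2 -> FAULT, frames=[2,-,-] (faults so far: 1)
  step 1: ref 3 -> FAULT, frames=[2,3,-] (faults so far: 2)
  step 2: ref 1 -> FAULT, frames=[2,3,1] (faults so far: 3)
  step 3: ref 3 -> HIT, frames=[2,3,1] (faults so far: 3)
  step 4: ref 5 -> FAULT, evict 2, frames=[5,3,1] (faults so far: 4)
  step 5: ref 3 -> HIT, frames=[5,3,1] (faults so far: 4)
  step 6: ref 3 -> HIT, frames=[5,3,1] (faults so far: 4)
  step 7: ref 2 -> FAULT, evict 1, frames=[5,3,2] (faults so far: 5)
  step 8: ref 1 -> FAULT, evict 5, frames=[1,3,2] (faults so far: 6)
  step 9: ref 1 -> HIT, frames=[1,3,2] (faults so far: 6)
  step 10: ref 3 -> HIT, frames=[1,3,2] (faults so far: 6)
  step 11: ref 5 -> FAULT, evict 2, frames=[1,3,5] (faults so far: 7)
  step 12: ref 3 -> HIT, frames=[1,3,5] (faults so far: 7)
  LRU total faults: 7
--- Optimal ---
  step 0: ref 2 -> FAULT, frames=[2,-,-] (faults so far: 1)
  step 1: ref 3 -> FAULT, frames=[2,3,-] (faults so far: 2)
  step 2: ref 1 -> FAULT, frames=[2,3,1] (faults so far: 3)
  step 3: ref 3 -> HIT, frames=[2,3,1] (faults so far: 3)
  step 4: ref 5 -> FAULT, evict 1, frames=[2,3,5] (faults so far: 4)
  step 5: ref 3 -> HIT, frames=[2,3,5] (faults so far: 4)
  step 6: ref 3 -> HIT, frames=[2,3,5] (faults so far: 4)
  step 7: ref 2 -> HIT, frames=[2,3,5] (faults so far: 4)
  step 8: ref 1 -> FAULT, evict 2, frames=[1,3,5] (faults so far: 5)
  step 9: ref 1 -> HIT, frames=[1,3,5] (faults so far: 5)
  step 10: ref 3 -> HIT, frames=[1,3,5] (faults so far: 5)
  step 11: ref 5 -> HIT, frames=[1,3,5] (faults so far: 5)
  step 12: ref 3 -> HIT, frames=[1,3,5] (faults so far: 5)
  Optimal total faults: 5

Answer: 6 7 5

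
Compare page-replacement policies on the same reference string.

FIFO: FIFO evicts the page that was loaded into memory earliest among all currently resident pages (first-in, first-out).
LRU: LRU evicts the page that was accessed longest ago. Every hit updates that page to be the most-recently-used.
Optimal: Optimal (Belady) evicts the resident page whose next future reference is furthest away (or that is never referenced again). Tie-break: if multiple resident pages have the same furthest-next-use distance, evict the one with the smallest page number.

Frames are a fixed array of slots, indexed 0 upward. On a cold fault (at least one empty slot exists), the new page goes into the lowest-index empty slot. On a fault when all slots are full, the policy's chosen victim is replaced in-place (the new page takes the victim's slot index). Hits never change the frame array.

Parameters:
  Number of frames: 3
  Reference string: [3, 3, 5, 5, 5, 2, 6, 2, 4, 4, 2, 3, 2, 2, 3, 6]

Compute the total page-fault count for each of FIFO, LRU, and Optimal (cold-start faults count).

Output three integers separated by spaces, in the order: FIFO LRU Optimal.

Answer: 8 7 6

Derivation:
--- FIFO ---
  step 0: ref 3 -> FAULT, frames=[3,-,-] (faults so far: 1)
  step 1: ref 3 -> HIT, frames=[3,-,-] (faults so far: 1)
  step 2: ref 5 -> FAULT, frames=[3,5,-] (faults so far: 2)
  step 3: ref 5 -> HIT, frames=[3,5,-] (faults so far: 2)
  step 4: ref 5 -> HIT, frames=[3,5,-] (faults so far: 2)
  step 5: ref 2 -> FAULT, frames=[3,5,2] (faults so far: 3)
  step 6: ref 6 -> FAULT, evict 3, frames=[6,5,2] (faults so far: 4)
  step 7: ref 2 -> HIT, frames=[6,5,2] (faults so far: 4)
  step 8: ref 4 -> FAULT, evict 5, frames=[6,4,2] (faults so far: 5)
  step 9: ref 4 -> HIT, frames=[6,4,2] (faults so far: 5)
  step 10: ref 2 -> HIT, frames=[6,4,2] (faults so far: 5)
  step 11: ref 3 -> FAULT, evict 2, frames=[6,4,3] (faults so far: 6)
  step 12: ref 2 -> FAULT, evict 6, frames=[2,4,3] (faults so far: 7)
  step 13: ref 2 -> HIT, frames=[2,4,3] (faults so far: 7)
  step 14: ref 3 -> HIT, frames=[2,4,3] (faults so far: 7)
  step 15: ref 6 -> FAULT, evict 4, frames=[2,6,3] (faults so far: 8)
  FIFO total faults: 8
--- LRU ---
  step 0: ref 3 -> FAULT, frames=[3,-,-] (faults so far: 1)
  step 1: ref 3 -> HIT, frames=[3,-,-] (faults so far: 1)
  step 2: ref 5 -> FAULT, frames=[3,5,-] (faults so far: 2)
  step 3: ref 5 -> HIT, frames=[3,5,-] (faults so far: 2)
  step 4: ref 5 -> HIT, frames=[3,5,-] (faults so far: 2)
  step 5: ref 2 -> FAULT, frames=[3,5,2] (faults so far: 3)
  step 6: ref 6 -> FAULT, evict 3, frames=[6,5,2] (faults so far: 4)
  step 7: ref 2 -> HIT, frames=[6,5,2] (faults so far: 4)
  step 8: ref 4 -> FAULT, evict 5, frames=[6,4,2] (faults so far: 5)
  step 9: ref 4 -> HIT, frames=[6,4,2] (faults so far: 5)
  step 10: ref 2 -> HIT, frames=[6,4,2] (faults so far: 5)
  step 11: ref 3 -> FAULT, evict 6, frames=[3,4,2] (faults so far: 6)
  step 12: ref 2 -> HIT, frames=[3,4,2] (faults so far: 6)
  step 13: ref 2 -> HIT, frames=[3,4,2] (faults so far: 6)
  step 14: ref 3 -> HIT, frames=[3,4,2] (faults so far: 6)
  step 15: ref 6 -> FAULT, evict 4, frames=[3,6,2] (faults so far: 7)
  LRU total faults: 7
--- Optimal ---
  step 0: ref 3 -> FAULT, frames=[3,-,-] (faults so far: 1)
  step 1: ref 3 -> HIT, frames=[3,-,-] (faults so far: 1)
  step 2: ref 5 -> FAULT, frames=[3,5,-] (faults so far: 2)
  step 3: ref 5 -> HIT, frames=[3,5,-] (faults so far: 2)
  step 4: ref 5 -> HIT, frames=[3,5,-] (faults so far: 2)
  step 5: ref 2 -> FAULT, frames=[3,5,2] (faults so far: 3)
  step 6: ref 6 -> FAULT, evict 5, frames=[3,6,2] (faults so far: 4)
  step 7: ref 2 -> HIT, frames=[3,6,2] (faults so far: 4)
  step 8: ref 4 -> FAULT, evict 6, frames=[3,4,2] (faults so far: 5)
  step 9: ref 4 -> HIT, frames=[3,4,2] (faults so far: 5)
  step 10: ref 2 -> HIT, frames=[3,4,2] (faults so far: 5)
  step 11: ref 3 -> HIT, frames=[3,4,2] (faults so far: 5)
  step 12: ref 2 -> HIT, frames=[3,4,2] (faults so far: 5)
  step 13: ref 2 -> HIT, frames=[3,4,2] (faults so far: 5)
  step 14: ref 3 -> HIT, frames=[3,4,2] (faults so far: 5)
  step 15: ref 6 -> FAULT, evict 2, frames=[3,4,6] (faults so far: 6)
  Optimal total faults: 6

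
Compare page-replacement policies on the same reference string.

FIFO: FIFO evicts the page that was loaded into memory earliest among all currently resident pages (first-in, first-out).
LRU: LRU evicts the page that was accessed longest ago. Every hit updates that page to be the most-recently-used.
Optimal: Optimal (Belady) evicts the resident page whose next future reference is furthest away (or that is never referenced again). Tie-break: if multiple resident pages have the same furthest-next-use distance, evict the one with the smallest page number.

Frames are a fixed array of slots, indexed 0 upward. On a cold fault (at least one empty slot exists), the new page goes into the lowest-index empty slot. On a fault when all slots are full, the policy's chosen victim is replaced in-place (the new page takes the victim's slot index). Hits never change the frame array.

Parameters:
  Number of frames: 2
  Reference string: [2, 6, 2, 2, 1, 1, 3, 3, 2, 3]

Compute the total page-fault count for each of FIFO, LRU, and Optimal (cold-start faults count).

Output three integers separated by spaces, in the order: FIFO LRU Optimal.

--- FIFO ---
  step 0: ref 2 -> FAULT, frames=[2,-] (faults so far: 1)
  step 1: ref 6 -> FAULT, frames=[2,6] (faults so far: 2)
  step 2: ref 2 -> HIT, frames=[2,6] (faults so far: 2)
  step 3: ref 2 -> HIT, frames=[2,6] (faults so far: 2)
  step 4: ref 1 -> FAULT, evict 2, frames=[1,6] (faults so far: 3)
  step 5: ref 1 -> HIT, frames=[1,6] (faults so far: 3)
  step 6: ref 3 -> FAULT, evict 6, frames=[1,3] (faults so far: 4)
  step 7: ref 3 -> HIT, frames=[1,3] (faults so far: 4)
  step 8: ref 2 -> FAULT, evict 1, frames=[2,3] (faults so far: 5)
  step 9: ref 3 -> HIT, frames=[2,3] (faults so far: 5)
  FIFO total faults: 5
--- LRU ---
  step 0: ref 2 -> FAULT, frames=[2,-] (faults so far: 1)
  step 1: ref 6 -> FAULT, frames=[2,6] (faults so far: 2)
  step 2: ref 2 -> HIT, frames=[2,6] (faults so far: 2)
  step 3: ref 2 -> HIT, frames=[2,6] (faults so far: 2)
  step 4: ref 1 -> FAULT, evict 6, frames=[2,1] (faults so far: 3)
  step 5: ref 1 -> HIT, frames=[2,1] (faults so far: 3)
  step 6: ref 3 -> FAULT, evict 2, frames=[3,1] (faults so far: 4)
  step 7: ref 3 -> HIT, frames=[3,1] (faults so far: 4)
  step 8: ref 2 -> FAULT, evict 1, frames=[3,2] (faults so far: 5)
  step 9: ref 3 -> HIT, frames=[3,2] (faults so far: 5)
  LRU total faults: 5
--- Optimal ---
  step 0: ref 2 -> FAULT, frames=[2,-] (faults so far: 1)
  step 1: ref 6 -> FAULT, frames=[2,6] (faults so far: 2)
  step 2: ref 2 -> HIT, frames=[2,6] (faults so far: 2)
  step 3: ref 2 -> HIT, frames=[2,6] (faults so far: 2)
  step 4: ref 1 -> FAULT, evict 6, frames=[2,1] (faults so far: 3)
  step 5: ref 1 -> HIT, frames=[2,1] (faults so far: 3)
  step 6: ref 3 -> FAULT, evict 1, frames=[2,3] (faults so far: 4)
  step 7: ref 3 -> HIT, frames=[2,3] (faults so far: 4)
  step 8: ref 2 -> HIT, frames=[2,3] (faults so far: 4)
  step 9: ref 3 -> HIT, frames=[2,3] (faults so far: 4)
  Optimal total faults: 4

Answer: 5 5 4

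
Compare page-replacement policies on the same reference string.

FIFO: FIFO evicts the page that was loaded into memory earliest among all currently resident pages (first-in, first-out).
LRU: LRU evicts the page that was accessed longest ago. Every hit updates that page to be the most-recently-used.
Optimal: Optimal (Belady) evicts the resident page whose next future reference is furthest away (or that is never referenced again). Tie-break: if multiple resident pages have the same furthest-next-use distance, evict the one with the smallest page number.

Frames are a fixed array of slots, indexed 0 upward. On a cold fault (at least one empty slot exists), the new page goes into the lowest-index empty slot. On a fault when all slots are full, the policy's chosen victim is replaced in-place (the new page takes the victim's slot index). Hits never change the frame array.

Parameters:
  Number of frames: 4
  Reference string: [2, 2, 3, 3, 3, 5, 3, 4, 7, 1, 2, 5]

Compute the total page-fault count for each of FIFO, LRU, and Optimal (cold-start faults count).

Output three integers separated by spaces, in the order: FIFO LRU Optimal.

--- FIFO ---
  step 0: ref 2 -> FAULT, frames=[2,-,-,-] (faults so far: 1)
  step 1: ref 2 -> HIT, frames=[2,-,-,-] (faults so far: 1)
  step 2: ref 3 -> FAULT, frames=[2,3,-,-] (faults so far: 2)
  step 3: ref 3 -> HIT, frames=[2,3,-,-] (faults so far: 2)
  step 4: ref 3 -> HIT, frames=[2,3,-,-] (faults so far: 2)
  step 5: ref 5 -> FAULT, frames=[2,3,5,-] (faults so far: 3)
  step 6: ref 3 -> HIT, frames=[2,3,5,-] (faults so far: 3)
  step 7: ref 4 -> FAULT, frames=[2,3,5,4] (faults so far: 4)
  step 8: ref 7 -> FAULT, evict 2, frames=[7,3,5,4] (faults so far: 5)
  step 9: ref 1 -> FAULT, evict 3, frames=[7,1,5,4] (faults so far: 6)
  step 10: ref 2 -> FAULT, evict 5, frames=[7,1,2,4] (faults so far: 7)
  step 11: ref 5 -> FAULT, evict 4, frames=[7,1,2,5] (faults so far: 8)
  FIFO total faults: 8
--- LRU ---
  step 0: ref 2 -> FAULT, frames=[2,-,-,-] (faults so far: 1)
  step 1: ref 2 -> HIT, frames=[2,-,-,-] (faults so far: 1)
  step 2: ref 3 -> FAULT, frames=[2,3,-,-] (faults so far: 2)
  step 3: ref 3 -> HIT, frames=[2,3,-,-] (faults so far: 2)
  step 4: ref 3 -> HIT, frames=[2,3,-,-] (faults so far: 2)
  step 5: ref 5 -> FAULT, frames=[2,3,5,-] (faults so far: 3)
  step 6: ref 3 -> HIT, frames=[2,3,5,-] (faults so far: 3)
  step 7: ref 4 -> FAULT, frames=[2,3,5,4] (faults so far: 4)
  step 8: ref 7 -> FAULT, evict 2, frames=[7,3,5,4] (faults so far: 5)
  step 9: ref 1 -> FAULT, evict 5, frames=[7,3,1,4] (faults so far: 6)
  step 10: ref 2 -> FAULT, evict 3, frames=[7,2,1,4] (faults so far: 7)
  step 11: ref 5 -> FAULT, evict 4, frames=[7,2,1,5] (faults so far: 8)
  LRU total faults: 8
--- Optimal ---
  step 0: ref 2 -> FAULT, frames=[2,-,-,-] (faults so far: 1)
  step 1: ref 2 -> HIT, frames=[2,-,-,-] (faults so far: 1)
  step 2: ref 3 -> FAULT, frames=[2,3,-,-] (faults so far: 2)
  step 3: ref 3 -> HIT, frames=[2,3,-,-] (faults so far: 2)
  step 4: ref 3 -> HIT, frames=[2,3,-,-] (faults so far: 2)
  step 5: ref 5 -> FAULT, frames=[2,3,5,-] (faults so far: 3)
  step 6: ref 3 -> HIT, frames=[2,3,5,-] (faults so far: 3)
  step 7: ref 4 -> FAULT, frames=[2,3,5,4] (faults so far: 4)
  step 8: ref 7 -> FAULT, evict 3, frames=[2,7,5,4] (faults so far: 5)
  step 9: ref 1 -> FAULT, evict 4, frames=[2,7,5,1] (faults so far: 6)
  step 10: ref 2 -> HIT, frames=[2,7,5,1] (faults so far: 6)
  step 11: ref 5 -> HIT, frames=[2,7,5,1] (faults so far: 6)
  Optimal total faults: 6

Answer: 8 8 6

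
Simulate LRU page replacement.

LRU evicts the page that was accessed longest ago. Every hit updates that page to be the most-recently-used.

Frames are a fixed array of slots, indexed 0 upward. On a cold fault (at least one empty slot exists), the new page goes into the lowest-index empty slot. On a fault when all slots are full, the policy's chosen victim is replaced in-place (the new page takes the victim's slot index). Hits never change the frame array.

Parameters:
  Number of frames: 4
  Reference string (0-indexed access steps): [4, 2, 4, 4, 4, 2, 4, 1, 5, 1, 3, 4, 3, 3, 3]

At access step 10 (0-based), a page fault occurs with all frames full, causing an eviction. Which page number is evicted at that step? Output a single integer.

Step 0: ref 4 -> FAULT, frames=[4,-,-,-]
Step 1: ref 2 -> FAULT, frames=[4,2,-,-]
Step 2: ref 4 -> HIT, frames=[4,2,-,-]
Step 3: ref 4 -> HIT, frames=[4,2,-,-]
Step 4: ref 4 -> HIT, frames=[4,2,-,-]
Step 5: ref 2 -> HIT, frames=[4,2,-,-]
Step 6: ref 4 -> HIT, frames=[4,2,-,-]
Step 7: ref 1 -> FAULT, frames=[4,2,1,-]
Step 8: ref 5 -> FAULT, frames=[4,2,1,5]
Step 9: ref 1 -> HIT, frames=[4,2,1,5]
Step 10: ref 3 -> FAULT, evict 2, frames=[4,3,1,5]
At step 10: evicted page 2

Answer: 2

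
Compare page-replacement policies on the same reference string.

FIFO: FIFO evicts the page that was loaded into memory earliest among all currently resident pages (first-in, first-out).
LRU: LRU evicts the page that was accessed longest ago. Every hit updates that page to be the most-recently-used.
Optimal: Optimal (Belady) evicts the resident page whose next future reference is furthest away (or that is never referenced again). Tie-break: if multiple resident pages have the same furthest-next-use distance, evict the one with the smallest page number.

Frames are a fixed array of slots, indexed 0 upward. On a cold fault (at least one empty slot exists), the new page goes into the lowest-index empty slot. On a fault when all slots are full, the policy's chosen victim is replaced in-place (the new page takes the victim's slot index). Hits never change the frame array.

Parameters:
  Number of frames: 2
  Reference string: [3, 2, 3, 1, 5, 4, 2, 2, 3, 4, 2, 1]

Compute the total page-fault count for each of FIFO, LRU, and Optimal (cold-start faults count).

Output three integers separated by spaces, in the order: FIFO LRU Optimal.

--- FIFO ---
  step 0: ref 3 -> FAULT, frames=[3,-] (faults so far: 1)
  step 1: ref 2 -> FAULT, frames=[3,2] (faults so far: 2)
  step 2: ref 3 -> HIT, frames=[3,2] (faults so far: 2)
  step 3: ref 1 -> FAULT, evict 3, frames=[1,2] (faults so far: 3)
  step 4: ref 5 -> FAULT, evict 2, frames=[1,5] (faults so far: 4)
  step 5: ref 4 -> FAULT, evict 1, frames=[4,5] (faults so far: 5)
  step 6: ref 2 -> FAULT, evict 5, frames=[4,2] (faults so far: 6)
  step 7: ref 2 -> HIT, frames=[4,2] (faults so far: 6)
  step 8: ref 3 -> FAULT, evict 4, frames=[3,2] (faults so far: 7)
  step 9: ref 4 -> FAULT, evict 2, frames=[3,4] (faults so far: 8)
  step 10: ref 2 -> FAULT, evict 3, frames=[2,4] (faults so far: 9)
  step 11: ref 1 -> FAULT, evict 4, frames=[2,1] (faults so far: 10)
  FIFO total faults: 10
--- LRU ---
  step 0: ref 3 -> FAULT, frames=[3,-] (faults so far: 1)
  step 1: ref 2 -> FAULT, frames=[3,2] (faults so far: 2)
  step 2: ref 3 -> HIT, frames=[3,2] (faults so far: 2)
  step 3: ref 1 -> FAULT, evict 2, frames=[3,1] (faults so far: 3)
  step 4: ref 5 -> FAULT, evict 3, frames=[5,1] (faults so far: 4)
  step 5: ref 4 -> FAULT, evict 1, frames=[5,4] (faults so far: 5)
  step 6: ref 2 -> FAULT, evict 5, frames=[2,4] (faults so far: 6)
  step 7: ref 2 -> HIT, frames=[2,4] (faults so far: 6)
  step 8: ref 3 -> FAULT, evict 4, frames=[2,3] (faults so far: 7)
  step 9: ref 4 -> FAULT, evict 2, frames=[4,3] (faults so far: 8)
  step 10: ref 2 -> FAULT, evict 3, frames=[4,2] (faults so far: 9)
  step 11: ref 1 -> FAULT, evict 4, frames=[1,2] (faults so far: 10)
  LRU total faults: 10
--- Optimal ---
  step 0: ref 3 -> FAULT, frames=[3,-] (faults so far: 1)
  step 1: ref 2 -> FAULT, frames=[3,2] (faults so far: 2)
  step 2: ref 3 -> HIT, frames=[3,2] (faults so far: 2)
  step 3: ref 1 -> FAULT, evict 3, frames=[1,2] (faults so far: 3)
  step 4: ref 5 -> FAULT, evict 1, frames=[5,2] (faults so far: 4)
  step 5: ref 4 -> FAULT, evict 5, frames=[4,2] (faults so far: 5)
  step 6: ref 2 -> HIT, frames=[4,2] (faults so far: 5)
  step 7: ref 2 -> HIT, frames=[4,2] (faults so far: 5)
  step 8: ref 3 -> FAULT, evict 2, frames=[4,3] (faults so far: 6)
  step 9: ref 4 -> HIT, frames=[4,3] (faults so far: 6)
  step 10: ref 2 -> FAULT, evict 3, frames=[4,2] (faults so far: 7)
  step 11: ref 1 -> FAULT, evict 2, frames=[4,1] (faults so far: 8)
  Optimal total faults: 8

Answer: 10 10 8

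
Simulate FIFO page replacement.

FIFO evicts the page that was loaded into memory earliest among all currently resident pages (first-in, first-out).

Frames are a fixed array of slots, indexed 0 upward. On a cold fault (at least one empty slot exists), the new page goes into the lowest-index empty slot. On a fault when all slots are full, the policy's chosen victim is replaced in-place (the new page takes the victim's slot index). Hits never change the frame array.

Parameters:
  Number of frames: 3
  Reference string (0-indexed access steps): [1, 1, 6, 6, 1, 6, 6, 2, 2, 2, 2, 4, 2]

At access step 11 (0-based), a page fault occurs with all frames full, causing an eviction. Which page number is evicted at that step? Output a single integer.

Answer: 1

Derivation:
Step 0: ref 1 -> FAULT, frames=[1,-,-]
Step 1: ref 1 -> HIT, frames=[1,-,-]
Step 2: ref 6 -> FAULT, frames=[1,6,-]
Step 3: ref 6 -> HIT, frames=[1,6,-]
Step 4: ref 1 -> HIT, frames=[1,6,-]
Step 5: ref 6 -> HIT, frames=[1,6,-]
Step 6: ref 6 -> HIT, frames=[1,6,-]
Step 7: ref 2 -> FAULT, frames=[1,6,2]
Step 8: ref 2 -> HIT, frames=[1,6,2]
Step 9: ref 2 -> HIT, frames=[1,6,2]
Step 10: ref 2 -> HIT, frames=[1,6,2]
Step 11: ref 4 -> FAULT, evict 1, frames=[4,6,2]
At step 11: evicted page 1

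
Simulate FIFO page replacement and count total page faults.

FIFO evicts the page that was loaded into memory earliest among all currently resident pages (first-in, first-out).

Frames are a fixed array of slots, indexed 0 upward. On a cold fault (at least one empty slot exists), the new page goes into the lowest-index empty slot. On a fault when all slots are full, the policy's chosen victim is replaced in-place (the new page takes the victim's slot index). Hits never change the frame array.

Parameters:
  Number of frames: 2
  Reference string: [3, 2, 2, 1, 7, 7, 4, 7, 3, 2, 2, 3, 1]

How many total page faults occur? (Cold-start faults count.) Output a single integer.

Answer: 8

Derivation:
Step 0: ref 3 → FAULT, frames=[3,-]
Step 1: ref 2 → FAULT, frames=[3,2]
Step 2: ref 2 → HIT, frames=[3,2]
Step 3: ref 1 → FAULT (evict 3), frames=[1,2]
Step 4: ref 7 → FAULT (evict 2), frames=[1,7]
Step 5: ref 7 → HIT, frames=[1,7]
Step 6: ref 4 → FAULT (evict 1), frames=[4,7]
Step 7: ref 7 → HIT, frames=[4,7]
Step 8: ref 3 → FAULT (evict 7), frames=[4,3]
Step 9: ref 2 → FAULT (evict 4), frames=[2,3]
Step 10: ref 2 → HIT, frames=[2,3]
Step 11: ref 3 → HIT, frames=[2,3]
Step 12: ref 1 → FAULT (evict 3), frames=[2,1]
Total faults: 8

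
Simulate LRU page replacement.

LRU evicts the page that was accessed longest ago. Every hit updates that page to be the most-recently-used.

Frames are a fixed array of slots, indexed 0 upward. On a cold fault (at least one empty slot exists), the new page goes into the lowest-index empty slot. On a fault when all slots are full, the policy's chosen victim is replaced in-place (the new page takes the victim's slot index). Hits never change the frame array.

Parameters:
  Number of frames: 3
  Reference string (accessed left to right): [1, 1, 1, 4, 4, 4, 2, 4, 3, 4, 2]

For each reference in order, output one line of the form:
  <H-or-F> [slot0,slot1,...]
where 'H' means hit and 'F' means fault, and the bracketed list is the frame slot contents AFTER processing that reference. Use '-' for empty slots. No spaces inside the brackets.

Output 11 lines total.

F [1,-,-]
H [1,-,-]
H [1,-,-]
F [1,4,-]
H [1,4,-]
H [1,4,-]
F [1,4,2]
H [1,4,2]
F [3,4,2]
H [3,4,2]
H [3,4,2]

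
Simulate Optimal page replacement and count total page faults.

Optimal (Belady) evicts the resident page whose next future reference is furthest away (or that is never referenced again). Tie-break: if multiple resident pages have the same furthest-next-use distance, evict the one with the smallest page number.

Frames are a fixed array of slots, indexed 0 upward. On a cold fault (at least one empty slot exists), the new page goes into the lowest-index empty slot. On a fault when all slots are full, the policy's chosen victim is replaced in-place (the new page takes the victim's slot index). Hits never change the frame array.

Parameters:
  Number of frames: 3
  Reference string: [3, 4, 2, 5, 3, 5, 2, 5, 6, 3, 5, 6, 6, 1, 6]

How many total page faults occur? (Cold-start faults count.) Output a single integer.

Answer: 6

Derivation:
Step 0: ref 3 → FAULT, frames=[3,-,-]
Step 1: ref 4 → FAULT, frames=[3,4,-]
Step 2: ref 2 → FAULT, frames=[3,4,2]
Step 3: ref 5 → FAULT (evict 4), frames=[3,5,2]
Step 4: ref 3 → HIT, frames=[3,5,2]
Step 5: ref 5 → HIT, frames=[3,5,2]
Step 6: ref 2 → HIT, frames=[3,5,2]
Step 7: ref 5 → HIT, frames=[3,5,2]
Step 8: ref 6 → FAULT (evict 2), frames=[3,5,6]
Step 9: ref 3 → HIT, frames=[3,5,6]
Step 10: ref 5 → HIT, frames=[3,5,6]
Step 11: ref 6 → HIT, frames=[3,5,6]
Step 12: ref 6 → HIT, frames=[3,5,6]
Step 13: ref 1 → FAULT (evict 3), frames=[1,5,6]
Step 14: ref 6 → HIT, frames=[1,5,6]
Total faults: 6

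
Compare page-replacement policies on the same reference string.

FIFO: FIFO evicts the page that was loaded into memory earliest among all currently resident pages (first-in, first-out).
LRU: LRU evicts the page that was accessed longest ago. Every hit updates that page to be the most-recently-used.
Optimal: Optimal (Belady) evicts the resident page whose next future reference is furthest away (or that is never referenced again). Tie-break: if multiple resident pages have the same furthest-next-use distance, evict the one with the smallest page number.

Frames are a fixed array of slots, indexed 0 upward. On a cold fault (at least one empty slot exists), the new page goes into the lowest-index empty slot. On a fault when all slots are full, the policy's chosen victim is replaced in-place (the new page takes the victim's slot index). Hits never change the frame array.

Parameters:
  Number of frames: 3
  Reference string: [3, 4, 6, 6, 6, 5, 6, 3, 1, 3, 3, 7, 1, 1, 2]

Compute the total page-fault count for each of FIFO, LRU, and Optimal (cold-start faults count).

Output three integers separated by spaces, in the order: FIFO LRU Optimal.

Answer: 8 8 7

Derivation:
--- FIFO ---
  step 0: ref 3 -> FAULT, frames=[3,-,-] (faults so far: 1)
  step 1: ref 4 -> FAULT, frames=[3,4,-] (faults so far: 2)
  step 2: ref 6 -> FAULT, frames=[3,4,6] (faults so far: 3)
  step 3: ref 6 -> HIT, frames=[3,4,6] (faults so far: 3)
  step 4: ref 6 -> HIT, frames=[3,4,6] (faults so far: 3)
  step 5: ref 5 -> FAULT, evict 3, frames=[5,4,6] (faults so far: 4)
  step 6: ref 6 -> HIT, frames=[5,4,6] (faults so far: 4)
  step 7: ref 3 -> FAULT, evict 4, frames=[5,3,6] (faults so far: 5)
  step 8: ref 1 -> FAULT, evict 6, frames=[5,3,1] (faults so far: 6)
  step 9: ref 3 -> HIT, frames=[5,3,1] (faults so far: 6)
  step 10: ref 3 -> HIT, frames=[5,3,1] (faults so far: 6)
  step 11: ref 7 -> FAULT, evict 5, frames=[7,3,1] (faults so far: 7)
  step 12: ref 1 -> HIT, frames=[7,3,1] (faults so far: 7)
  step 13: ref 1 -> HIT, frames=[7,3,1] (faults so far: 7)
  step 14: ref 2 -> FAULT, evict 3, frames=[7,2,1] (faults so far: 8)
  FIFO total faults: 8
--- LRU ---
  step 0: ref 3 -> FAULT, frames=[3,-,-] (faults so far: 1)
  step 1: ref 4 -> FAULT, frames=[3,4,-] (faults so far: 2)
  step 2: ref 6 -> FAULT, frames=[3,4,6] (faults so far: 3)
  step 3: ref 6 -> HIT, frames=[3,4,6] (faults so far: 3)
  step 4: ref 6 -> HIT, frames=[3,4,6] (faults so far: 3)
  step 5: ref 5 -> FAULT, evict 3, frames=[5,4,6] (faults so far: 4)
  step 6: ref 6 -> HIT, frames=[5,4,6] (faults so far: 4)
  step 7: ref 3 -> FAULT, evict 4, frames=[5,3,6] (faults so far: 5)
  step 8: ref 1 -> FAULT, evict 5, frames=[1,3,6] (faults so far: 6)
  step 9: ref 3 -> HIT, frames=[1,3,6] (faults so far: 6)
  step 10: ref 3 -> HIT, frames=[1,3,6] (faults so far: 6)
  step 11: ref 7 -> FAULT, evict 6, frames=[1,3,7] (faults so far: 7)
  step 12: ref 1 -> HIT, frames=[1,3,7] (faults so far: 7)
  step 13: ref 1 -> HIT, frames=[1,3,7] (faults so far: 7)
  step 14: ref 2 -> FAULT, evict 3, frames=[1,2,7] (faults so far: 8)
  LRU total faults: 8
--- Optimal ---
  step 0: ref 3 -> FAULT, frames=[3,-,-] (faults so far: 1)
  step 1: ref 4 -> FAULT, frames=[3,4,-] (faults so far: 2)
  step 2: ref 6 -> FAULT, frames=[3,4,6] (faults so far: 3)
  step 3: ref 6 -> HIT, frames=[3,4,6] (faults so far: 3)
  step 4: ref 6 -> HIT, frames=[3,4,6] (faults so far: 3)
  step 5: ref 5 -> FAULT, evict 4, frames=[3,5,6] (faults so far: 4)
  step 6: ref 6 -> HIT, frames=[3,5,6] (faults so far: 4)
  step 7: ref 3 -> HIT, frames=[3,5,6] (faults so far: 4)
  step 8: ref 1 -> FAULT, evict 5, frames=[3,1,6] (faults so far: 5)
  step 9: ref 3 -> HIT, frames=[3,1,6] (faults so far: 5)
  step 10: ref 3 -> HIT, frames=[3,1,6] (faults so far: 5)
  step 11: ref 7 -> FAULT, evict 3, frames=[7,1,6] (faults so far: 6)
  step 12: ref 1 -> HIT, frames=[7,1,6] (faults so far: 6)
  step 13: ref 1 -> HIT, frames=[7,1,6] (faults so far: 6)
  step 14: ref 2 -> FAULT, evict 1, frames=[7,2,6] (faults so far: 7)
  Optimal total faults: 7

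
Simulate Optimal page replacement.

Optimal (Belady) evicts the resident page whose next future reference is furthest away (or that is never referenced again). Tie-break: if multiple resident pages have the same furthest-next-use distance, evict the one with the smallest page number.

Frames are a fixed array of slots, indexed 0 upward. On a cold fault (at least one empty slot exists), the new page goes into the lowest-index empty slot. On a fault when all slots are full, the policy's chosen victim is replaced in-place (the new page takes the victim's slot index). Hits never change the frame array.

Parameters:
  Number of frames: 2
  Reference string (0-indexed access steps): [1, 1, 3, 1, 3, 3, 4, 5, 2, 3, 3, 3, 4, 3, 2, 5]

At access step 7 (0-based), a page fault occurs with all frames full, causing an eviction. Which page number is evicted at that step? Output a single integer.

Answer: 4

Derivation:
Step 0: ref 1 -> FAULT, frames=[1,-]
Step 1: ref 1 -> HIT, frames=[1,-]
Step 2: ref 3 -> FAULT, frames=[1,3]
Step 3: ref 1 -> HIT, frames=[1,3]
Step 4: ref 3 -> HIT, frames=[1,3]
Step 5: ref 3 -> HIT, frames=[1,3]
Step 6: ref 4 -> FAULT, evict 1, frames=[4,3]
Step 7: ref 5 -> FAULT, evict 4, frames=[5,3]
At step 7: evicted page 4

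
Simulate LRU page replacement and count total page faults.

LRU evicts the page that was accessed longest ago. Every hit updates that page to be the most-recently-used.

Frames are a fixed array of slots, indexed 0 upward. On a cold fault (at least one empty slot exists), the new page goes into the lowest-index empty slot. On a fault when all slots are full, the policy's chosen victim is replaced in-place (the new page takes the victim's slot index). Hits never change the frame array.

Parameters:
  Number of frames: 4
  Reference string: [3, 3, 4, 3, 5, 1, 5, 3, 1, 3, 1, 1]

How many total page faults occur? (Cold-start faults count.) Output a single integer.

Answer: 4

Derivation:
Step 0: ref 3 → FAULT, frames=[3,-,-,-]
Step 1: ref 3 → HIT, frames=[3,-,-,-]
Step 2: ref 4 → FAULT, frames=[3,4,-,-]
Step 3: ref 3 → HIT, frames=[3,4,-,-]
Step 4: ref 5 → FAULT, frames=[3,4,5,-]
Step 5: ref 1 → FAULT, frames=[3,4,5,1]
Step 6: ref 5 → HIT, frames=[3,4,5,1]
Step 7: ref 3 → HIT, frames=[3,4,5,1]
Step 8: ref 1 → HIT, frames=[3,4,5,1]
Step 9: ref 3 → HIT, frames=[3,4,5,1]
Step 10: ref 1 → HIT, frames=[3,4,5,1]
Step 11: ref 1 → HIT, frames=[3,4,5,1]
Total faults: 4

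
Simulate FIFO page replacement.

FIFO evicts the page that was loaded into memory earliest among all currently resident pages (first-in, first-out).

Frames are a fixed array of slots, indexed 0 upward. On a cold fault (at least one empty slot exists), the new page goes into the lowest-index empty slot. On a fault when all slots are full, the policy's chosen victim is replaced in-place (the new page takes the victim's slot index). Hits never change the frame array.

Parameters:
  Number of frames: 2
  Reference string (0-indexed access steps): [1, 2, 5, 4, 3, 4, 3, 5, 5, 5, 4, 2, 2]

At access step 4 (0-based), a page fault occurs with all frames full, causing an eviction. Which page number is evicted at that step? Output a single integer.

Step 0: ref 1 -> FAULT, frames=[1,-]
Step 1: ref 2 -> FAULT, frames=[1,2]
Step 2: ref 5 -> FAULT, evict 1, frames=[5,2]
Step 3: ref 4 -> FAULT, evict 2, frames=[5,4]
Step 4: ref 3 -> FAULT, evict 5, frames=[3,4]
At step 4: evicted page 5

Answer: 5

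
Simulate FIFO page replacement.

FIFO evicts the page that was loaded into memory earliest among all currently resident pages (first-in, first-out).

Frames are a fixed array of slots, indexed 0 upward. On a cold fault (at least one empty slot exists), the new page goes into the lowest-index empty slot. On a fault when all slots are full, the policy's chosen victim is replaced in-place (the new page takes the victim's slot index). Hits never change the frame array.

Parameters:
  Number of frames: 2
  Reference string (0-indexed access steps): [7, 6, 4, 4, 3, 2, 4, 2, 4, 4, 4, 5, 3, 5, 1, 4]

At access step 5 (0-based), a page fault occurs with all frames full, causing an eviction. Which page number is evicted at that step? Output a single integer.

Answer: 4

Derivation:
Step 0: ref 7 -> FAULT, frames=[7,-]
Step 1: ref 6 -> FAULT, frames=[7,6]
Step 2: ref 4 -> FAULT, evict 7, frames=[4,6]
Step 3: ref 4 -> HIT, frames=[4,6]
Step 4: ref 3 -> FAULT, evict 6, frames=[4,3]
Step 5: ref 2 -> FAULT, evict 4, frames=[2,3]
At step 5: evicted page 4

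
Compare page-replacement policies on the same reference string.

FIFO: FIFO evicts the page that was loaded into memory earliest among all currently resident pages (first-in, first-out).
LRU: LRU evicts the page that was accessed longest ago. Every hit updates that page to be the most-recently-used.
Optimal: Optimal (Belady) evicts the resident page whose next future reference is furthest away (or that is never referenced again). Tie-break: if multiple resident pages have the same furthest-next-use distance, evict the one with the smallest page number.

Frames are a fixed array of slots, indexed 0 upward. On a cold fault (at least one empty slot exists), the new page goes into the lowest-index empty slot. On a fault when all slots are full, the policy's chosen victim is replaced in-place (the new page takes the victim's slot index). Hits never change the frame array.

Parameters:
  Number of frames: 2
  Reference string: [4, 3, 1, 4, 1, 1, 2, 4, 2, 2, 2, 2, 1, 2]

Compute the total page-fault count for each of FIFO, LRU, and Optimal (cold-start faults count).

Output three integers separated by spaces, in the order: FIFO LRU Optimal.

--- FIFO ---
  step 0: ref 4 -> FAULT, frames=[4,-] (faults so far: 1)
  step 1: ref 3 -> FAULT, frames=[4,3] (faults so far: 2)
  step 2: ref 1 -> FAULT, evict 4, frames=[1,3] (faults so far: 3)
  step 3: ref 4 -> FAULT, evict 3, frames=[1,4] (faults so far: 4)
  step 4: ref 1 -> HIT, frames=[1,4] (faults so far: 4)
  step 5: ref 1 -> HIT, frames=[1,4] (faults so far: 4)
  step 6: ref 2 -> FAULT, evict 1, frames=[2,4] (faults so far: 5)
  step 7: ref 4 -> HIT, frames=[2,4] (faults so far: 5)
  step 8: ref 2 -> HIT, frames=[2,4] (faults so far: 5)
  step 9: ref 2 -> HIT, frames=[2,4] (faults so far: 5)
  step 10: ref 2 -> HIT, frames=[2,4] (faults so far: 5)
  step 11: ref 2 -> HIT, frames=[2,4] (faults so far: 5)
  step 12: ref 1 -> FAULT, evict 4, frames=[2,1] (faults so far: 6)
  step 13: ref 2 -> HIT, frames=[2,1] (faults so far: 6)
  FIFO total faults: 6
--- LRU ---
  step 0: ref 4 -> FAULT, frames=[4,-] (faults so far: 1)
  step 1: ref 3 -> FAULT, frames=[4,3] (faults so far: 2)
  step 2: ref 1 -> FAULT, evict 4, frames=[1,3] (faults so far: 3)
  step 3: ref 4 -> FAULT, evict 3, frames=[1,4] (faults so far: 4)
  step 4: ref 1 -> HIT, frames=[1,4] (faults so far: 4)
  step 5: ref 1 -> HIT, frames=[1,4] (faults so far: 4)
  step 6: ref 2 -> FAULT, evict 4, frames=[1,2] (faults so far: 5)
  step 7: ref 4 -> FAULT, evict 1, frames=[4,2] (faults so far: 6)
  step 8: ref 2 -> HIT, frames=[4,2] (faults so far: 6)
  step 9: ref 2 -> HIT, frames=[4,2] (faults so far: 6)
  step 10: ref 2 -> HIT, frames=[4,2] (faults so far: 6)
  step 11: ref 2 -> HIT, frames=[4,2] (faults so far: 6)
  step 12: ref 1 -> FAULT, evict 4, frames=[1,2] (faults so far: 7)
  step 13: ref 2 -> HIT, frames=[1,2] (faults so far: 7)
  LRU total faults: 7
--- Optimal ---
  step 0: ref 4 -> FAULT, frames=[4,-] (faults so far: 1)
  step 1: ref 3 -> FAULT, frames=[4,3] (faults so far: 2)
  step 2: ref 1 -> FAULT, evict 3, frames=[4,1] (faults so far: 3)
  step 3: ref 4 -> HIT, frames=[4,1] (faults so far: 3)
  step 4: ref 1 -> HIT, frames=[4,1] (faults so far: 3)
  step 5: ref 1 -> HIT, frames=[4,1] (faults so far: 3)
  step 6: ref 2 -> FAULT, evict 1, frames=[4,2] (faults so far: 4)
  step 7: ref 4 -> HIT, frames=[4,2] (faults so far: 4)
  step 8: ref 2 -> HIT, frames=[4,2] (faults so far: 4)
  step 9: ref 2 -> HIT, frames=[4,2] (faults so far: 4)
  step 10: ref 2 -> HIT, frames=[4,2] (faults so far: 4)
  step 11: ref 2 -> HIT, frames=[4,2] (faults so far: 4)
  step 12: ref 1 -> FAULT, evict 4, frames=[1,2] (faults so far: 5)
  step 13: ref 2 -> HIT, frames=[1,2] (faults so far: 5)
  Optimal total faults: 5

Answer: 6 7 5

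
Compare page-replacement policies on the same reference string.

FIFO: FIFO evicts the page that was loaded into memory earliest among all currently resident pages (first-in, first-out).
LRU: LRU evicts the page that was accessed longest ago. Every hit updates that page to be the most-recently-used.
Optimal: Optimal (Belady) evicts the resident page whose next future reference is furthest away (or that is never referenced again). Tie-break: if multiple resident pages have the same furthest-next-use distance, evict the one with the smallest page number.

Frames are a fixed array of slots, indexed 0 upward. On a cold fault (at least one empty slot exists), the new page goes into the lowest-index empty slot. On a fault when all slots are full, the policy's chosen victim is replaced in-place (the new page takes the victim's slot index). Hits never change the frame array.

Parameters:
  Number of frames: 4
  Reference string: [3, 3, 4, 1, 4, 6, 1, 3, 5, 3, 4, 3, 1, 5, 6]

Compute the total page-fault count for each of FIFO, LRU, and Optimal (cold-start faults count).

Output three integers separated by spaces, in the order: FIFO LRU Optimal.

Answer: 9 7 6

Derivation:
--- FIFO ---
  step 0: ref 3 -> FAULT, frames=[3,-,-,-] (faults so far: 1)
  step 1: ref 3 -> HIT, frames=[3,-,-,-] (faults so far: 1)
  step 2: ref 4 -> FAULT, frames=[3,4,-,-] (faults so far: 2)
  step 3: ref 1 -> FAULT, frames=[3,4,1,-] (faults so far: 3)
  step 4: ref 4 -> HIT, frames=[3,4,1,-] (faults so far: 3)
  step 5: ref 6 -> FAULT, frames=[3,4,1,6] (faults so far: 4)
  step 6: ref 1 -> HIT, frames=[3,4,1,6] (faults so far: 4)
  step 7: ref 3 -> HIT, frames=[3,4,1,6] (faults so far: 4)
  step 8: ref 5 -> FAULT, evict 3, frames=[5,4,1,6] (faults so far: 5)
  step 9: ref 3 -> FAULT, evict 4, frames=[5,3,1,6] (faults so far: 6)
  step 10: ref 4 -> FAULT, evict 1, frames=[5,3,4,6] (faults so far: 7)
  step 11: ref 3 -> HIT, frames=[5,3,4,6] (faults so far: 7)
  step 12: ref 1 -> FAULT, evict 6, frames=[5,3,4,1] (faults so far: 8)
  step 13: ref 5 -> HIT, frames=[5,3,4,1] (faults so far: 8)
  step 14: ref 6 -> FAULT, evict 5, frames=[6,3,4,1] (faults so far: 9)
  FIFO total faults: 9
--- LRU ---
  step 0: ref 3 -> FAULT, frames=[3,-,-,-] (faults so far: 1)
  step 1: ref 3 -> HIT, frames=[3,-,-,-] (faults so far: 1)
  step 2: ref 4 -> FAULT, frames=[3,4,-,-] (faults so far: 2)
  step 3: ref 1 -> FAULT, frames=[3,4,1,-] (faults so far: 3)
  step 4: ref 4 -> HIT, frames=[3,4,1,-] (faults so far: 3)
  step 5: ref 6 -> FAULT, frames=[3,4,1,6] (faults so far: 4)
  step 6: ref 1 -> HIT, frames=[3,4,1,6] (faults so far: 4)
  step 7: ref 3 -> HIT, frames=[3,4,1,6] (faults so far: 4)
  step 8: ref 5 -> FAULT, evict 4, frames=[3,5,1,6] (faults so far: 5)
  step 9: ref 3 -> HIT, frames=[3,5,1,6] (faults so far: 5)
  step 10: ref 4 -> FAULT, evict 6, frames=[3,5,1,4] (faults so far: 6)
  step 11: ref 3 -> HIT, frames=[3,5,1,4] (faults so far: 6)
  step 12: ref 1 -> HIT, frames=[3,5,1,4] (faults so far: 6)
  step 13: ref 5 -> HIT, frames=[3,5,1,4] (faults so far: 6)
  step 14: ref 6 -> FAULT, evict 4, frames=[3,5,1,6] (faults so far: 7)
  LRU total faults: 7
--- Optimal ---
  step 0: ref 3 -> FAULT, frames=[3,-,-,-] (faults so far: 1)
  step 1: ref 3 -> HIT, frames=[3,-,-,-] (faults so far: 1)
  step 2: ref 4 -> FAULT, frames=[3,4,-,-] (faults so far: 2)
  step 3: ref 1 -> FAULT, frames=[3,4,1,-] (faults so far: 3)
  step 4: ref 4 -> HIT, frames=[3,4,1,-] (faults so far: 3)
  step 5: ref 6 -> FAULT, frames=[3,4,1,6] (faults so far: 4)
  step 6: ref 1 -> HIT, frames=[3,4,1,6] (faults so far: 4)
  step 7: ref 3 -> HIT, frames=[3,4,1,6] (faults so far: 4)
  step 8: ref 5 -> FAULT, evict 6, frames=[3,4,1,5] (faults so far: 5)
  step 9: ref 3 -> HIT, frames=[3,4,1,5] (faults so far: 5)
  step 10: ref 4 -> HIT, frames=[3,4,1,5] (faults so far: 5)
  step 11: ref 3 -> HIT, frames=[3,4,1,5] (faults so far: 5)
  step 12: ref 1 -> HIT, frames=[3,4,1,5] (faults so far: 5)
  step 13: ref 5 -> HIT, frames=[3,4,1,5] (faults so far: 5)
  step 14: ref 6 -> FAULT, evict 1, frames=[3,4,6,5] (faults so far: 6)
  Optimal total faults: 6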